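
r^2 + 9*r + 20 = (r + 4)*(r + 5)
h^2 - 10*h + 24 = (h - 6)*(h - 4)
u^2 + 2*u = u*(u + 2)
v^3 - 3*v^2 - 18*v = v*(v - 6)*(v + 3)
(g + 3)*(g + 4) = g^2 + 7*g + 12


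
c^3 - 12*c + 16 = (c - 2)^2*(c + 4)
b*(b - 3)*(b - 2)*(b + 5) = b^4 - 19*b^2 + 30*b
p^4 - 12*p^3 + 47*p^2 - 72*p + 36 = (p - 6)*(p - 3)*(p - 2)*(p - 1)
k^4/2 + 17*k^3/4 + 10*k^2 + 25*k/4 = k*(k/2 + 1/2)*(k + 5/2)*(k + 5)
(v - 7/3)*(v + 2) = v^2 - v/3 - 14/3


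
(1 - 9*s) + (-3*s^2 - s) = -3*s^2 - 10*s + 1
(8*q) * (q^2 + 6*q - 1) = 8*q^3 + 48*q^2 - 8*q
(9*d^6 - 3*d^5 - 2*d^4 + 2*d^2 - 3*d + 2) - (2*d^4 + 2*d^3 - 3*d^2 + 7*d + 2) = 9*d^6 - 3*d^5 - 4*d^4 - 2*d^3 + 5*d^2 - 10*d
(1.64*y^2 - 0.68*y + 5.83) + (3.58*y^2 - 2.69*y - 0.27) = 5.22*y^2 - 3.37*y + 5.56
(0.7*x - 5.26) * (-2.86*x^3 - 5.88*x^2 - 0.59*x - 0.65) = -2.002*x^4 + 10.9276*x^3 + 30.5158*x^2 + 2.6484*x + 3.419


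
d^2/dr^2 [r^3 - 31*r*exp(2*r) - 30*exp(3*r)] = -124*r*exp(2*r) + 6*r - 270*exp(3*r) - 124*exp(2*r)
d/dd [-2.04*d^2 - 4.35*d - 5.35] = -4.08*d - 4.35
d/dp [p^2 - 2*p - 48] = 2*p - 2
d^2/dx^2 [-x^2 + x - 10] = -2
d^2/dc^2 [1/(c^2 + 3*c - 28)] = 2*(-c^2 - 3*c + (2*c + 3)^2 + 28)/(c^2 + 3*c - 28)^3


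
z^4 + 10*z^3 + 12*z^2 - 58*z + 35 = (z - 1)^2*(z + 5)*(z + 7)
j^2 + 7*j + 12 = (j + 3)*(j + 4)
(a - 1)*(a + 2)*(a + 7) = a^3 + 8*a^2 + 5*a - 14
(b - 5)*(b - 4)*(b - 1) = b^3 - 10*b^2 + 29*b - 20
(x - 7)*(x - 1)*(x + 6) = x^3 - 2*x^2 - 41*x + 42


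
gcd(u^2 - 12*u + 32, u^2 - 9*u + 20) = u - 4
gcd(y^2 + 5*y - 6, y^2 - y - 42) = y + 6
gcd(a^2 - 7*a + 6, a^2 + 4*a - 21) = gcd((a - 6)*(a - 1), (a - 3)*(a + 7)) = 1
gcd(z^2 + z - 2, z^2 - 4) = z + 2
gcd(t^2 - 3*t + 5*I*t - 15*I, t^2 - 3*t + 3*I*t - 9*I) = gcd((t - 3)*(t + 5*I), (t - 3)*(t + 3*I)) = t - 3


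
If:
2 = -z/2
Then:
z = -4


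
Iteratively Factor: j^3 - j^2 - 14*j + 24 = (j - 3)*(j^2 + 2*j - 8) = (j - 3)*(j - 2)*(j + 4)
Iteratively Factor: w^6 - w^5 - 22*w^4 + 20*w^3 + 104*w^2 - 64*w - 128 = (w - 2)*(w^5 + w^4 - 20*w^3 - 20*w^2 + 64*w + 64) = (w - 2)^2*(w^4 + 3*w^3 - 14*w^2 - 48*w - 32) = (w - 2)^2*(w + 1)*(w^3 + 2*w^2 - 16*w - 32) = (w - 4)*(w - 2)^2*(w + 1)*(w^2 + 6*w + 8) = (w - 4)*(w - 2)^2*(w + 1)*(w + 4)*(w + 2)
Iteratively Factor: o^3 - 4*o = (o - 2)*(o^2 + 2*o) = (o - 2)*(o + 2)*(o)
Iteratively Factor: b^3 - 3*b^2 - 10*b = (b - 5)*(b^2 + 2*b) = b*(b - 5)*(b + 2)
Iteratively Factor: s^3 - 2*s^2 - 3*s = (s - 3)*(s^2 + s) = s*(s - 3)*(s + 1)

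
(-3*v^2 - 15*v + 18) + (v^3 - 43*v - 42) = v^3 - 3*v^2 - 58*v - 24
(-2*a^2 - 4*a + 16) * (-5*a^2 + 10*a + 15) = 10*a^4 - 150*a^2 + 100*a + 240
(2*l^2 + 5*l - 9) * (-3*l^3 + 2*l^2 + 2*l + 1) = -6*l^5 - 11*l^4 + 41*l^3 - 6*l^2 - 13*l - 9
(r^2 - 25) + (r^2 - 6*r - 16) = 2*r^2 - 6*r - 41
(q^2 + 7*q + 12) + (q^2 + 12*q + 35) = 2*q^2 + 19*q + 47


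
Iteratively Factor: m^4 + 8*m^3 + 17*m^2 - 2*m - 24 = (m + 3)*(m^3 + 5*m^2 + 2*m - 8) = (m + 3)*(m + 4)*(m^2 + m - 2) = (m - 1)*(m + 3)*(m + 4)*(m + 2)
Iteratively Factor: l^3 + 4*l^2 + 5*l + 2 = (l + 2)*(l^2 + 2*l + 1) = (l + 1)*(l + 2)*(l + 1)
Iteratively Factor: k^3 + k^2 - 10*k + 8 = (k - 1)*(k^2 + 2*k - 8) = (k - 1)*(k + 4)*(k - 2)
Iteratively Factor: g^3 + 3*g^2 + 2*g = (g)*(g^2 + 3*g + 2) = g*(g + 1)*(g + 2)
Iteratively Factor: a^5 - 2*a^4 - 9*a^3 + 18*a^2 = (a + 3)*(a^4 - 5*a^3 + 6*a^2) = (a - 3)*(a + 3)*(a^3 - 2*a^2) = (a - 3)*(a - 2)*(a + 3)*(a^2) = a*(a - 3)*(a - 2)*(a + 3)*(a)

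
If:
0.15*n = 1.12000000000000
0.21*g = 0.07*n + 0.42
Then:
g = 4.49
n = 7.47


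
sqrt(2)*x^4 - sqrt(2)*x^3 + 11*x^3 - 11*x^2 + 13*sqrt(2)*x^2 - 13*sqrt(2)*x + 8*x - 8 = (x - 1)*(x + sqrt(2))*(x + 4*sqrt(2))*(sqrt(2)*x + 1)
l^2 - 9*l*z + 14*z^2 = (l - 7*z)*(l - 2*z)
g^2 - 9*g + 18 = (g - 6)*(g - 3)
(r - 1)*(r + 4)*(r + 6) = r^3 + 9*r^2 + 14*r - 24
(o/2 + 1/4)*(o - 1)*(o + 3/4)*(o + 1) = o^4/2 + 5*o^3/8 - 5*o^2/16 - 5*o/8 - 3/16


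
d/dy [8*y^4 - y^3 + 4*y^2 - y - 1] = 32*y^3 - 3*y^2 + 8*y - 1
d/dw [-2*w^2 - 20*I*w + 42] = -4*w - 20*I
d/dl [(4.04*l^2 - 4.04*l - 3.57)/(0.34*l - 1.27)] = (1.3736*l^2 - 10.2616*l + 6.3446)/(0.1156*l^2 - 0.8636*l + 1.6129)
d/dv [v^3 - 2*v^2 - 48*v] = 3*v^2 - 4*v - 48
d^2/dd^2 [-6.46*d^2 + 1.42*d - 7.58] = -12.9200000000000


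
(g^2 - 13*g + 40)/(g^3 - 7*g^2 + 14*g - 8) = (g^2 - 13*g + 40)/(g^3 - 7*g^2 + 14*g - 8)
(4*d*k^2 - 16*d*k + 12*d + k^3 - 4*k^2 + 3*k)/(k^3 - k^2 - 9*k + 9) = (4*d + k)/(k + 3)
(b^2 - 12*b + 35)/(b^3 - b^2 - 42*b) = (b - 5)/(b*(b + 6))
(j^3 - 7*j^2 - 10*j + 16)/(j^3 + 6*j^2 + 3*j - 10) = (j - 8)/(j + 5)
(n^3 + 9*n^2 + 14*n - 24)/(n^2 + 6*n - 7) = (n^2 + 10*n + 24)/(n + 7)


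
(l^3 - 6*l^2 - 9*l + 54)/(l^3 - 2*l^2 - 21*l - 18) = (l - 3)/(l + 1)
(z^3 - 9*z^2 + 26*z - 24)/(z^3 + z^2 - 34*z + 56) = (z - 3)/(z + 7)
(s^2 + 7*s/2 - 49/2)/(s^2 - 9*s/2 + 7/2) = (s + 7)/(s - 1)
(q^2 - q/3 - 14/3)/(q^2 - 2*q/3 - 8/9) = 3*(-3*q^2 + q + 14)/(-9*q^2 + 6*q + 8)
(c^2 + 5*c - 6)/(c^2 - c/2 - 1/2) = 2*(c + 6)/(2*c + 1)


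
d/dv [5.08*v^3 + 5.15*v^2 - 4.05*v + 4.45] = 15.24*v^2 + 10.3*v - 4.05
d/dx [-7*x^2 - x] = -14*x - 1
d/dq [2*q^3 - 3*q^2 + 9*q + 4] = 6*q^2 - 6*q + 9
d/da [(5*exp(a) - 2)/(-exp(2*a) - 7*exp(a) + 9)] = (5*exp(2*a) - 4*exp(a) + 31)*exp(a)/(exp(4*a) + 14*exp(3*a) + 31*exp(2*a) - 126*exp(a) + 81)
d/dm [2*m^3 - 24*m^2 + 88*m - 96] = 6*m^2 - 48*m + 88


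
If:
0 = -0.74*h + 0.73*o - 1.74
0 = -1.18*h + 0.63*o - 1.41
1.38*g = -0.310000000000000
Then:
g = -0.22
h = 0.17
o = 2.56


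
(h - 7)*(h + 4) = h^2 - 3*h - 28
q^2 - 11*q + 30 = (q - 6)*(q - 5)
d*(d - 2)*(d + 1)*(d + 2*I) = d^4 - d^3 + 2*I*d^3 - 2*d^2 - 2*I*d^2 - 4*I*d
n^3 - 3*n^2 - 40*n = n*(n - 8)*(n + 5)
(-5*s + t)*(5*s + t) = -25*s^2 + t^2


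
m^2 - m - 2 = (m - 2)*(m + 1)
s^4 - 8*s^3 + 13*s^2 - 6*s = s*(s - 6)*(s - 1)^2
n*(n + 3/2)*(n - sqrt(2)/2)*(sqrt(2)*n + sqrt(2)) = sqrt(2)*n^4 - n^3 + 5*sqrt(2)*n^3/2 - 5*n^2/2 + 3*sqrt(2)*n^2/2 - 3*n/2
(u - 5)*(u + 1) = u^2 - 4*u - 5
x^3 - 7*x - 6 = (x - 3)*(x + 1)*(x + 2)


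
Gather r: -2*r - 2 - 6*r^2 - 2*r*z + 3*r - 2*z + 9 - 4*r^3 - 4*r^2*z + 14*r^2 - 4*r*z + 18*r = -4*r^3 + r^2*(8 - 4*z) + r*(19 - 6*z) - 2*z + 7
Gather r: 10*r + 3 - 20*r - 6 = -10*r - 3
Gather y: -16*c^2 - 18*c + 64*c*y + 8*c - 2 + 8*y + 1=-16*c^2 - 10*c + y*(64*c + 8) - 1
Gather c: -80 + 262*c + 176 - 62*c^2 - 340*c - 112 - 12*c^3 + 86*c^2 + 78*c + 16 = -12*c^3 + 24*c^2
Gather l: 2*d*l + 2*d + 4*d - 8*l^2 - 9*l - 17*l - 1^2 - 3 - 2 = 6*d - 8*l^2 + l*(2*d - 26) - 6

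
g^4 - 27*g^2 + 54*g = g*(g - 3)^2*(g + 6)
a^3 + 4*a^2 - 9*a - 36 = (a - 3)*(a + 3)*(a + 4)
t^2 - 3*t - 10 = (t - 5)*(t + 2)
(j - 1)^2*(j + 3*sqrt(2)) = j^3 - 2*j^2 + 3*sqrt(2)*j^2 - 6*sqrt(2)*j + j + 3*sqrt(2)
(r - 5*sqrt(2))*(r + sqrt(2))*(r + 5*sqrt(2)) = r^3 + sqrt(2)*r^2 - 50*r - 50*sqrt(2)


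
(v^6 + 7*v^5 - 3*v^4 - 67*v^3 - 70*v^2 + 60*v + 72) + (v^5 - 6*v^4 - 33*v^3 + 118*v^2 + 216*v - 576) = v^6 + 8*v^5 - 9*v^4 - 100*v^3 + 48*v^2 + 276*v - 504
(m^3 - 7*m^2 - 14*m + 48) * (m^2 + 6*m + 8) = m^5 - m^4 - 48*m^3 - 92*m^2 + 176*m + 384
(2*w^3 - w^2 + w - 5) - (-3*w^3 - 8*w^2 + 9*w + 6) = 5*w^3 + 7*w^2 - 8*w - 11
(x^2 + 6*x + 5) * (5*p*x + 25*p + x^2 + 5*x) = 5*p*x^3 + 55*p*x^2 + 175*p*x + 125*p + x^4 + 11*x^3 + 35*x^2 + 25*x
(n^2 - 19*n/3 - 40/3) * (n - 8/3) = n^3 - 9*n^2 + 32*n/9 + 320/9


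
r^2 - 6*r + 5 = (r - 5)*(r - 1)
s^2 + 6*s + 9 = (s + 3)^2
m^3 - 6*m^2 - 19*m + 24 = (m - 8)*(m - 1)*(m + 3)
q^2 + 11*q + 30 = (q + 5)*(q + 6)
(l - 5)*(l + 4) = l^2 - l - 20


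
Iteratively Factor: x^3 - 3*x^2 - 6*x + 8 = (x + 2)*(x^2 - 5*x + 4) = (x - 1)*(x + 2)*(x - 4)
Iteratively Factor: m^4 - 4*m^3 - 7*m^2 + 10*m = (m + 2)*(m^3 - 6*m^2 + 5*m) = (m - 5)*(m + 2)*(m^2 - m) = m*(m - 5)*(m + 2)*(m - 1)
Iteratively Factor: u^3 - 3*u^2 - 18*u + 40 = (u - 5)*(u^2 + 2*u - 8) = (u - 5)*(u + 4)*(u - 2)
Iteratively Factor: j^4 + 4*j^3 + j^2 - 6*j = (j + 3)*(j^3 + j^2 - 2*j) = (j + 2)*(j + 3)*(j^2 - j) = (j - 1)*(j + 2)*(j + 3)*(j)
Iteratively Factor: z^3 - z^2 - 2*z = (z - 2)*(z^2 + z) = z*(z - 2)*(z + 1)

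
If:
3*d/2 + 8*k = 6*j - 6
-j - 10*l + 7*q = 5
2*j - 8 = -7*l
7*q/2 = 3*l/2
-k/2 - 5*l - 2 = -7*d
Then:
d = -1424/1589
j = 13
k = 14568/1589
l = -18/7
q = -54/49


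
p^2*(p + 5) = p^3 + 5*p^2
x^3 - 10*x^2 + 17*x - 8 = (x - 8)*(x - 1)^2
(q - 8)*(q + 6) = q^2 - 2*q - 48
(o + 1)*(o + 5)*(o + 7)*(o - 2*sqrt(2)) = o^4 - 2*sqrt(2)*o^3 + 13*o^3 - 26*sqrt(2)*o^2 + 47*o^2 - 94*sqrt(2)*o + 35*o - 70*sqrt(2)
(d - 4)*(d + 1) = d^2 - 3*d - 4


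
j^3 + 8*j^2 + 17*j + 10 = (j + 1)*(j + 2)*(j + 5)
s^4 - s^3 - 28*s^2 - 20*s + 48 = (s - 6)*(s - 1)*(s + 2)*(s + 4)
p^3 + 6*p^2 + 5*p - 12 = (p - 1)*(p + 3)*(p + 4)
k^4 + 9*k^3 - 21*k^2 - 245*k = k*(k - 5)*(k + 7)^2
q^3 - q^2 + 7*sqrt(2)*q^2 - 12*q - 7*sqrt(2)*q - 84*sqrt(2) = (q - 4)*(q + 3)*(q + 7*sqrt(2))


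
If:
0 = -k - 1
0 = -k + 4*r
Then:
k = -1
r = -1/4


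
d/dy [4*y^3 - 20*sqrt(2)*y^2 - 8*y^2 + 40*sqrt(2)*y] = 12*y^2 - 40*sqrt(2)*y - 16*y + 40*sqrt(2)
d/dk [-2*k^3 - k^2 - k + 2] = -6*k^2 - 2*k - 1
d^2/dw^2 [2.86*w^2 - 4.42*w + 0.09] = 5.72000000000000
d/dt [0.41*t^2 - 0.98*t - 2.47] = 0.82*t - 0.98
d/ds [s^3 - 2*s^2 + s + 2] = 3*s^2 - 4*s + 1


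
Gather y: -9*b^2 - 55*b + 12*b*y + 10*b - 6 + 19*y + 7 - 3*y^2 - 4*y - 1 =-9*b^2 - 45*b - 3*y^2 + y*(12*b + 15)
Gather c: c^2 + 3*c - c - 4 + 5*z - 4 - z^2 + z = c^2 + 2*c - z^2 + 6*z - 8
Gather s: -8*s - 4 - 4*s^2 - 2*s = -4*s^2 - 10*s - 4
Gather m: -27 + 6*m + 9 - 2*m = 4*m - 18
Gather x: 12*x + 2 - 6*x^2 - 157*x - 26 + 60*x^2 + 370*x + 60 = 54*x^2 + 225*x + 36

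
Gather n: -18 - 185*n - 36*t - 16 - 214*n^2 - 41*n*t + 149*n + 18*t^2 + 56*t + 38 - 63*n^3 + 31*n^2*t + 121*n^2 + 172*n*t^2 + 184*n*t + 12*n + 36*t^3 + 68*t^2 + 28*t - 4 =-63*n^3 + n^2*(31*t - 93) + n*(172*t^2 + 143*t - 24) + 36*t^3 + 86*t^2 + 48*t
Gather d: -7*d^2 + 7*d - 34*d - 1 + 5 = -7*d^2 - 27*d + 4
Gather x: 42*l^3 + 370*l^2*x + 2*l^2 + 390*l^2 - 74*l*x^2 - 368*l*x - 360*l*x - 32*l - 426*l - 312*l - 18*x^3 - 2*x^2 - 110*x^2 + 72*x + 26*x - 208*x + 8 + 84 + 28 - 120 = 42*l^3 + 392*l^2 - 770*l - 18*x^3 + x^2*(-74*l - 112) + x*(370*l^2 - 728*l - 110)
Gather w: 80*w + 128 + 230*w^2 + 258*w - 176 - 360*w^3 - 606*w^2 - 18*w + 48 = -360*w^3 - 376*w^2 + 320*w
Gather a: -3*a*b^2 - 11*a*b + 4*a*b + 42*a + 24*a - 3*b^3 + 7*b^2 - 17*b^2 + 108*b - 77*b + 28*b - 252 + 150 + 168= a*(-3*b^2 - 7*b + 66) - 3*b^3 - 10*b^2 + 59*b + 66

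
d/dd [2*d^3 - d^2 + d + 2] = 6*d^2 - 2*d + 1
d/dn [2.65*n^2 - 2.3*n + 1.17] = 5.3*n - 2.3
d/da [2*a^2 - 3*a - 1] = 4*a - 3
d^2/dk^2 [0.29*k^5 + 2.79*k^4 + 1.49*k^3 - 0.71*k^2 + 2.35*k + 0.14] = 5.8*k^3 + 33.48*k^2 + 8.94*k - 1.42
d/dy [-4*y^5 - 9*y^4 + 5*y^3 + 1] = y^2*(-20*y^2 - 36*y + 15)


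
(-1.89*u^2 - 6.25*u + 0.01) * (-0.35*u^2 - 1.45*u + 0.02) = 0.6615*u^4 + 4.928*u^3 + 9.0212*u^2 - 0.1395*u + 0.0002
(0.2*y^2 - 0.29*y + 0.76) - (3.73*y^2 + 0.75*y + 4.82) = -3.53*y^2 - 1.04*y - 4.06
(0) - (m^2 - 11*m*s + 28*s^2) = -m^2 + 11*m*s - 28*s^2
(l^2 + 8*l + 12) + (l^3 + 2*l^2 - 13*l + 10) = l^3 + 3*l^2 - 5*l + 22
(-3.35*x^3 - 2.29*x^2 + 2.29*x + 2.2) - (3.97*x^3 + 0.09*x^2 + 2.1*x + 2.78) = -7.32*x^3 - 2.38*x^2 + 0.19*x - 0.58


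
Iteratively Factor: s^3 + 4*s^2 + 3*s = (s + 3)*(s^2 + s) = (s + 1)*(s + 3)*(s)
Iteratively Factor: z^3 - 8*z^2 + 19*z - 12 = (z - 4)*(z^2 - 4*z + 3) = (z - 4)*(z - 3)*(z - 1)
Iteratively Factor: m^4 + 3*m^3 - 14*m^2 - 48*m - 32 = (m + 2)*(m^3 + m^2 - 16*m - 16) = (m + 2)*(m + 4)*(m^2 - 3*m - 4) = (m - 4)*(m + 2)*(m + 4)*(m + 1)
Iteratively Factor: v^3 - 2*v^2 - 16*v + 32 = (v - 4)*(v^2 + 2*v - 8) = (v - 4)*(v - 2)*(v + 4)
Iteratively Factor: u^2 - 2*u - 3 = (u - 3)*(u + 1)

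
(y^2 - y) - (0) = y^2 - y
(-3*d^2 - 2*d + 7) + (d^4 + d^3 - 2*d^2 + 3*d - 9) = d^4 + d^3 - 5*d^2 + d - 2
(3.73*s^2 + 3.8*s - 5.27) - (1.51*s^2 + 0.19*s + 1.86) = 2.22*s^2 + 3.61*s - 7.13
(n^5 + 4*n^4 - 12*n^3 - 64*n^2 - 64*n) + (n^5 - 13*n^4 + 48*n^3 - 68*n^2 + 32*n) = 2*n^5 - 9*n^4 + 36*n^3 - 132*n^2 - 32*n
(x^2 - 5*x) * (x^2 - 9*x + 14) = x^4 - 14*x^3 + 59*x^2 - 70*x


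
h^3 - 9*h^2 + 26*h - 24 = (h - 4)*(h - 3)*(h - 2)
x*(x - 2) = x^2 - 2*x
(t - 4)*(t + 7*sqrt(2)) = t^2 - 4*t + 7*sqrt(2)*t - 28*sqrt(2)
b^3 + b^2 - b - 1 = (b - 1)*(b + 1)^2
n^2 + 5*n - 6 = (n - 1)*(n + 6)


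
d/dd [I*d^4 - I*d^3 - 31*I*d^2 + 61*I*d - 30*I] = I*(4*d^3 - 3*d^2 - 62*d + 61)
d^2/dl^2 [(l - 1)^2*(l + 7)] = 6*l + 10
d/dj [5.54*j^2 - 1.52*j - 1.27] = 11.08*j - 1.52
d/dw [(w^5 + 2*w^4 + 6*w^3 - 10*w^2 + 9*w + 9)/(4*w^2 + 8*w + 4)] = (3*w^5 + 9*w^4 + 14*w^3 + 18*w^2 - 29*w - 9)/(4*(w^3 + 3*w^2 + 3*w + 1))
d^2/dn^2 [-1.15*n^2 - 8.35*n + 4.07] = -2.30000000000000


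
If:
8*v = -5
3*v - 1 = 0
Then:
No Solution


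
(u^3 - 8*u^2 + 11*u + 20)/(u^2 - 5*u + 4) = (u^2 - 4*u - 5)/(u - 1)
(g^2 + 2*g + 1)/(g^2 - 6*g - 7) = (g + 1)/(g - 7)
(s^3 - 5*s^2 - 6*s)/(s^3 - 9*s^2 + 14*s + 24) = s/(s - 4)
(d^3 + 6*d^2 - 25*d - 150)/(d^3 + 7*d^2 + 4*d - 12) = (d^2 - 25)/(d^2 + d - 2)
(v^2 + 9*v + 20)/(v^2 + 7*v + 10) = (v + 4)/(v + 2)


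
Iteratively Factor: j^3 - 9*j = (j - 3)*(j^2 + 3*j) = j*(j - 3)*(j + 3)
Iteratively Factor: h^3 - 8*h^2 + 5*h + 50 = (h + 2)*(h^2 - 10*h + 25) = (h - 5)*(h + 2)*(h - 5)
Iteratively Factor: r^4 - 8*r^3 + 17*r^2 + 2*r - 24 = (r - 2)*(r^3 - 6*r^2 + 5*r + 12) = (r - 4)*(r - 2)*(r^2 - 2*r - 3) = (r - 4)*(r - 2)*(r + 1)*(r - 3)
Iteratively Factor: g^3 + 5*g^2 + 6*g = (g + 3)*(g^2 + 2*g) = g*(g + 3)*(g + 2)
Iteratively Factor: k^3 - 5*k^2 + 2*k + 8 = (k + 1)*(k^2 - 6*k + 8) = (k - 2)*(k + 1)*(k - 4)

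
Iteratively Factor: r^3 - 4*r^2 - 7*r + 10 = (r + 2)*(r^2 - 6*r + 5) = (r - 5)*(r + 2)*(r - 1)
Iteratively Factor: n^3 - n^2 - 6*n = (n)*(n^2 - n - 6) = n*(n + 2)*(n - 3)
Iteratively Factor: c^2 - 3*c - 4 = (c + 1)*(c - 4)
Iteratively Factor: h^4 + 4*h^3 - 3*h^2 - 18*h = (h + 3)*(h^3 + h^2 - 6*h) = (h - 2)*(h + 3)*(h^2 + 3*h) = (h - 2)*(h + 3)^2*(h)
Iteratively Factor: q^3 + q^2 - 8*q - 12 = (q - 3)*(q^2 + 4*q + 4) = (q - 3)*(q + 2)*(q + 2)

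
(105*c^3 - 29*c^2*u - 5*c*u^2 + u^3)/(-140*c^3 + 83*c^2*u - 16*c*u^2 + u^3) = (-15*c^2 + 2*c*u + u^2)/(20*c^2 - 9*c*u + u^2)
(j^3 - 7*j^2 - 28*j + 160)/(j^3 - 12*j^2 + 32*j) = (j + 5)/j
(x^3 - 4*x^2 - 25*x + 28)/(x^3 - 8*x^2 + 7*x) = (x + 4)/x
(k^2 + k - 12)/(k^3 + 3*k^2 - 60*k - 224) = (k - 3)/(k^2 - k - 56)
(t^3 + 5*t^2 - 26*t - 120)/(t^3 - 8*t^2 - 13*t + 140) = (t + 6)/(t - 7)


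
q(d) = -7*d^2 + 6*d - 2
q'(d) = 6 - 14*d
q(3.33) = -59.64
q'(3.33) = -40.62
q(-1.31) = -21.87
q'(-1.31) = 24.34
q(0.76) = -1.48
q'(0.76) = -4.64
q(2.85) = -41.76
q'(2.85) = -33.90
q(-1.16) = -18.38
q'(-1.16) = 22.24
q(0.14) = -1.30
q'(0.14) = 4.04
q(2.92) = -44.16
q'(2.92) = -34.88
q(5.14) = -156.10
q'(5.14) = -65.96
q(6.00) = -218.00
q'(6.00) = -78.00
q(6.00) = -218.00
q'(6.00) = -78.00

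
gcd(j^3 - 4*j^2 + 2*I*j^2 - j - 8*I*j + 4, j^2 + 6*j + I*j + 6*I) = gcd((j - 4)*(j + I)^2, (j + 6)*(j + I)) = j + I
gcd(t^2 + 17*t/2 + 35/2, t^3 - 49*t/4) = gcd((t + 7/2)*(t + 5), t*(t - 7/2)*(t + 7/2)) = t + 7/2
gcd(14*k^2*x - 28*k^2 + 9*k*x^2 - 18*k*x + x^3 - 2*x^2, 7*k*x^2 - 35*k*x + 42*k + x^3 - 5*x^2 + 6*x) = 7*k*x - 14*k + x^2 - 2*x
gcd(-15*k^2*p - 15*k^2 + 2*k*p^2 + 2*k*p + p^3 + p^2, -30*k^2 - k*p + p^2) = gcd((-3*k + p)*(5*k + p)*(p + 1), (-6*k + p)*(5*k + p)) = 5*k + p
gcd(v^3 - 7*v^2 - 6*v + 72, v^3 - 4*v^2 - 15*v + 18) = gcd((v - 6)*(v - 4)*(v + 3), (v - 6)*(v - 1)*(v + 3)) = v^2 - 3*v - 18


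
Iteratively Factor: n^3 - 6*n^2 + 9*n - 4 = (n - 1)*(n^2 - 5*n + 4) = (n - 1)^2*(n - 4)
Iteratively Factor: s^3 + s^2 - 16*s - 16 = (s - 4)*(s^2 + 5*s + 4) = (s - 4)*(s + 4)*(s + 1)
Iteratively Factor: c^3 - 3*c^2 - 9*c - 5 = (c + 1)*(c^2 - 4*c - 5) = (c - 5)*(c + 1)*(c + 1)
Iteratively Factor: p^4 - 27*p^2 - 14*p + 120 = (p + 3)*(p^3 - 3*p^2 - 18*p + 40) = (p - 2)*(p + 3)*(p^2 - p - 20) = (p - 5)*(p - 2)*(p + 3)*(p + 4)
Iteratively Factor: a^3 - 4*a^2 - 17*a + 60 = (a - 3)*(a^2 - a - 20) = (a - 3)*(a + 4)*(a - 5)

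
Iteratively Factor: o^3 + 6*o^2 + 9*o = (o + 3)*(o^2 + 3*o) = o*(o + 3)*(o + 3)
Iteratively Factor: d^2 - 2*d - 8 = (d + 2)*(d - 4)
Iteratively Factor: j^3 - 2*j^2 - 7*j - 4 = (j + 1)*(j^2 - 3*j - 4) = (j - 4)*(j + 1)*(j + 1)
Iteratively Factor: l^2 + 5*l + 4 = (l + 4)*(l + 1)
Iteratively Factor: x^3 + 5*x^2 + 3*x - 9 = (x - 1)*(x^2 + 6*x + 9) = (x - 1)*(x + 3)*(x + 3)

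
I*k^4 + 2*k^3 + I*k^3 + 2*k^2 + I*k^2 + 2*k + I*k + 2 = (k + 1)*(k - 2*I)*(k + I)*(I*k + 1)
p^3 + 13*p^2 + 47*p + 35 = (p + 1)*(p + 5)*(p + 7)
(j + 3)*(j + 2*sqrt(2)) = j^2 + 2*sqrt(2)*j + 3*j + 6*sqrt(2)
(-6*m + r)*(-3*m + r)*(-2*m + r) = -36*m^3 + 36*m^2*r - 11*m*r^2 + r^3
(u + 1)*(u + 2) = u^2 + 3*u + 2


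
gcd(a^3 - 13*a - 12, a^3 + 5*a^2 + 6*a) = a + 3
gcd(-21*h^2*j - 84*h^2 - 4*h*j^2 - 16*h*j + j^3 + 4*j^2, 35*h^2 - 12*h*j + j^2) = 7*h - j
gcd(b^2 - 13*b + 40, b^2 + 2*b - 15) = 1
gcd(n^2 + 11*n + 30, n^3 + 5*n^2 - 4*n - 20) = n + 5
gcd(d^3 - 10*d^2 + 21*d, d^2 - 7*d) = d^2 - 7*d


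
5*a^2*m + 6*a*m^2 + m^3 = m*(a + m)*(5*a + m)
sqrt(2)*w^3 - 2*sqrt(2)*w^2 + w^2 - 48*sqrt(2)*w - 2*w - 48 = (w - 8)*(w + 6)*(sqrt(2)*w + 1)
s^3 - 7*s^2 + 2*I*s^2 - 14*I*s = s*(s - 7)*(s + 2*I)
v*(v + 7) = v^2 + 7*v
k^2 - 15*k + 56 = (k - 8)*(k - 7)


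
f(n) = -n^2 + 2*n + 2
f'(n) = 2 - 2*n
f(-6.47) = -52.80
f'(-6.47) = 14.94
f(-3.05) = -13.40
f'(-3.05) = 8.10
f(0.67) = 2.89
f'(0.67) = 0.66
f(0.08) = 2.15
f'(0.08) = 1.84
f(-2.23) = -7.43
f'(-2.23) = 6.46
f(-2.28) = -7.76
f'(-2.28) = 6.56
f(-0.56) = 0.57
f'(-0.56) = 3.12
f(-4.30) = -25.09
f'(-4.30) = 10.60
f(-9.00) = -97.00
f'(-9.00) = 20.00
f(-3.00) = -13.00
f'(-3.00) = 8.00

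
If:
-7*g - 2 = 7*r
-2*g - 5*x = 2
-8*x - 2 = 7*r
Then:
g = -16/51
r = 10/357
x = -14/51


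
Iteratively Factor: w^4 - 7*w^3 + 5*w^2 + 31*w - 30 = (w - 5)*(w^3 - 2*w^2 - 5*w + 6) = (w - 5)*(w - 1)*(w^2 - w - 6) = (w - 5)*(w - 1)*(w + 2)*(w - 3)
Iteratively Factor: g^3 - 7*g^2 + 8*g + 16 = (g - 4)*(g^2 - 3*g - 4) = (g - 4)^2*(g + 1)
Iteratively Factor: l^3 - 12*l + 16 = (l - 2)*(l^2 + 2*l - 8) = (l - 2)*(l + 4)*(l - 2)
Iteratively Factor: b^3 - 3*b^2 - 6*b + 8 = (b - 1)*(b^2 - 2*b - 8) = (b - 1)*(b + 2)*(b - 4)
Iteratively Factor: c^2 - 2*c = (c)*(c - 2)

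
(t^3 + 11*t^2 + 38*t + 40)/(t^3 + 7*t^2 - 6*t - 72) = (t^2 + 7*t + 10)/(t^2 + 3*t - 18)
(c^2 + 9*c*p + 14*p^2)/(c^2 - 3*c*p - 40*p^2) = (-c^2 - 9*c*p - 14*p^2)/(-c^2 + 3*c*p + 40*p^2)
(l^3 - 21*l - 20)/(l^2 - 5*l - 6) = (l^2 - l - 20)/(l - 6)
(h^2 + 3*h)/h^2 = (h + 3)/h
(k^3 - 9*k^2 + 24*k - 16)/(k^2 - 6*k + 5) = (k^2 - 8*k + 16)/(k - 5)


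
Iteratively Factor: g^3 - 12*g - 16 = (g + 2)*(g^2 - 2*g - 8) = (g + 2)^2*(g - 4)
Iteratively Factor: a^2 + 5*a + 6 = (a + 3)*(a + 2)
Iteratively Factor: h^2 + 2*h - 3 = (h + 3)*(h - 1)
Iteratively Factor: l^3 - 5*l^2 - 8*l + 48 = (l - 4)*(l^2 - l - 12) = (l - 4)*(l + 3)*(l - 4)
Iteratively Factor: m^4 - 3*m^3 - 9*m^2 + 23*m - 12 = (m - 4)*(m^3 + m^2 - 5*m + 3) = (m - 4)*(m + 3)*(m^2 - 2*m + 1) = (m - 4)*(m - 1)*(m + 3)*(m - 1)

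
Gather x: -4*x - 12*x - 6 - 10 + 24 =8 - 16*x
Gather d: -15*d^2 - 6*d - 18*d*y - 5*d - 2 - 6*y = -15*d^2 + d*(-18*y - 11) - 6*y - 2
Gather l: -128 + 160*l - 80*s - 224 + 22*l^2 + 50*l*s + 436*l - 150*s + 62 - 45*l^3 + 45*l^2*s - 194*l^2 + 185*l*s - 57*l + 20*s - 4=-45*l^3 + l^2*(45*s - 172) + l*(235*s + 539) - 210*s - 294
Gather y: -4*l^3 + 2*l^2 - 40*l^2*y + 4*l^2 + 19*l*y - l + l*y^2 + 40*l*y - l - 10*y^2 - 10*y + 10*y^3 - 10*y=-4*l^3 + 6*l^2 - 2*l + 10*y^3 + y^2*(l - 10) + y*(-40*l^2 + 59*l - 20)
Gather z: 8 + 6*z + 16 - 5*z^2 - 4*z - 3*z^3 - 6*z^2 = -3*z^3 - 11*z^2 + 2*z + 24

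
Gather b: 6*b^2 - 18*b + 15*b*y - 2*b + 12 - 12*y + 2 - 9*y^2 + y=6*b^2 + b*(15*y - 20) - 9*y^2 - 11*y + 14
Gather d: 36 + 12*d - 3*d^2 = -3*d^2 + 12*d + 36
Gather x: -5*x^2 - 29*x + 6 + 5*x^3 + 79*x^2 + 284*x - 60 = 5*x^3 + 74*x^2 + 255*x - 54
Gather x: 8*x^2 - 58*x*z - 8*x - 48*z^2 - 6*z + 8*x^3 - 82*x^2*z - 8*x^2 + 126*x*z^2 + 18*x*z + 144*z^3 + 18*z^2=8*x^3 - 82*x^2*z + x*(126*z^2 - 40*z - 8) + 144*z^3 - 30*z^2 - 6*z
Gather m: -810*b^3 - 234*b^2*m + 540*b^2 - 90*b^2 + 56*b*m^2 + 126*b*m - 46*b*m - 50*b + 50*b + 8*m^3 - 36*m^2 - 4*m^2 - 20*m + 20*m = -810*b^3 + 450*b^2 + 8*m^3 + m^2*(56*b - 40) + m*(-234*b^2 + 80*b)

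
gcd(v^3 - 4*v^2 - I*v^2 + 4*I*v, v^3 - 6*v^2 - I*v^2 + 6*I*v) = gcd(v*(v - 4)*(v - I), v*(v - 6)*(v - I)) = v^2 - I*v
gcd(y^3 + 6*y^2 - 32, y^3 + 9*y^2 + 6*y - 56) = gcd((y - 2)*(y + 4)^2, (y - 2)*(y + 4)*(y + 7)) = y^2 + 2*y - 8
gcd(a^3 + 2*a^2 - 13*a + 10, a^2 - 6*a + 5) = a - 1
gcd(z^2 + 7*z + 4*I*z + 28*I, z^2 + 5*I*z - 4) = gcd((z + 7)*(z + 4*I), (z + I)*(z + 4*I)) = z + 4*I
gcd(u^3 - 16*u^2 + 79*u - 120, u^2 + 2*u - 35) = u - 5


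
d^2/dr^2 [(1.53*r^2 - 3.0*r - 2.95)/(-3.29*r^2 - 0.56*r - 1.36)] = (70.582344*r^3 + 232.661562*r^2 - 47.92872*r - 34.778096)/(35.611289*r^6 + 18.184488*r^5 + 47.25756*r^4 + 15.2096*r^3 + 19.53504*r^2 + 3.107328*r + 2.515456)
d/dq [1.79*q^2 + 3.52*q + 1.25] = 3.58*q + 3.52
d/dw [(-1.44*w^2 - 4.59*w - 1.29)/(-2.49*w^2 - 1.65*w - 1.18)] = (-9.0531*w^2 - 3.0258*w + 3.2877)/(6.2001*w^4 + 8.217*w^3 + 8.5989*w^2 + 3.894*w + 1.3924)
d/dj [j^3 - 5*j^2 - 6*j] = 3*j^2 - 10*j - 6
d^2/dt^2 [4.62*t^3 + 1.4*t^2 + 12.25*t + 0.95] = 27.72*t + 2.8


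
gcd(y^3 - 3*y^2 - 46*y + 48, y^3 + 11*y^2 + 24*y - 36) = y^2 + 5*y - 6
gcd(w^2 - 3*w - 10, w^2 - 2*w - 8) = w + 2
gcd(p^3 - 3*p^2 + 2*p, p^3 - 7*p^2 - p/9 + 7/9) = 1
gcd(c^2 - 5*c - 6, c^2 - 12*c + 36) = c - 6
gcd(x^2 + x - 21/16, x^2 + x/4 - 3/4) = x - 3/4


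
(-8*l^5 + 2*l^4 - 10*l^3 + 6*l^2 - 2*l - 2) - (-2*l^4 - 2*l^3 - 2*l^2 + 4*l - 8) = -8*l^5 + 4*l^4 - 8*l^3 + 8*l^2 - 6*l + 6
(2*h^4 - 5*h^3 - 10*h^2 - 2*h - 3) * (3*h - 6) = 6*h^5 - 27*h^4 + 54*h^2 + 3*h + 18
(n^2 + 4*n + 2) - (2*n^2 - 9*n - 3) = -n^2 + 13*n + 5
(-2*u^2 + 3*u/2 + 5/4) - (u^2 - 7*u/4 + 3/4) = -3*u^2 + 13*u/4 + 1/2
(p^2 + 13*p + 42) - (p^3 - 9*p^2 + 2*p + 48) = -p^3 + 10*p^2 + 11*p - 6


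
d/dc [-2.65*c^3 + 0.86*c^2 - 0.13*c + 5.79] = -7.95*c^2 + 1.72*c - 0.13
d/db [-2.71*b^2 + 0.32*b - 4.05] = 0.32 - 5.42*b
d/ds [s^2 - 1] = 2*s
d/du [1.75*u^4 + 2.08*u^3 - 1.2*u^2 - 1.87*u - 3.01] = 7.0*u^3 + 6.24*u^2 - 2.4*u - 1.87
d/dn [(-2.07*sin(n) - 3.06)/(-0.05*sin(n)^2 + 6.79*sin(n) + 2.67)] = (-0.1035*sin(n)^2 - 0.306000000000001*sin(n) + 15.2505)*cos(n)/(0.0025*sin(n)^4 - 0.679*sin(n)^3 + 45.8371*sin(n)^2 + 36.2586*sin(n) + 7.1289)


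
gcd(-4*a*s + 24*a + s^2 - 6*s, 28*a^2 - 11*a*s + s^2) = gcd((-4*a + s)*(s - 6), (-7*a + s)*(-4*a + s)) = -4*a + s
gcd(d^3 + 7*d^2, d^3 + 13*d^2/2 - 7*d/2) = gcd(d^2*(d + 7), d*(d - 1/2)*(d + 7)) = d^2 + 7*d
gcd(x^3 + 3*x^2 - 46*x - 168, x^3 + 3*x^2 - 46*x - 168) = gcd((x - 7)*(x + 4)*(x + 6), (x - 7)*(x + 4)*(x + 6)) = x^3 + 3*x^2 - 46*x - 168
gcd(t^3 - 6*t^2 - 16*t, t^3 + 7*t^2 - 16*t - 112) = 1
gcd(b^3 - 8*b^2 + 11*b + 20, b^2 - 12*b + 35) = b - 5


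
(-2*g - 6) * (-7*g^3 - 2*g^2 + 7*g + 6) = 14*g^4 + 46*g^3 - 2*g^2 - 54*g - 36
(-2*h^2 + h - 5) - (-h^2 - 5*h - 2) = -h^2 + 6*h - 3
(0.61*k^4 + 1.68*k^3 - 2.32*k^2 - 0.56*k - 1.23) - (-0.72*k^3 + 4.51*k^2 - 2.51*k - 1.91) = 0.61*k^4 + 2.4*k^3 - 6.83*k^2 + 1.95*k + 0.68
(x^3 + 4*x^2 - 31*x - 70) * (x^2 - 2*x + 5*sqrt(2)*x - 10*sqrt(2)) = x^5 + 2*x^4 + 5*sqrt(2)*x^4 - 39*x^3 + 10*sqrt(2)*x^3 - 195*sqrt(2)*x^2 - 8*x^2 - 40*sqrt(2)*x + 140*x + 700*sqrt(2)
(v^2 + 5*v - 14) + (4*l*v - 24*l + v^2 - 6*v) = 4*l*v - 24*l + 2*v^2 - v - 14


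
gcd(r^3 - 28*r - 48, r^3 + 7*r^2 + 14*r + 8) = r^2 + 6*r + 8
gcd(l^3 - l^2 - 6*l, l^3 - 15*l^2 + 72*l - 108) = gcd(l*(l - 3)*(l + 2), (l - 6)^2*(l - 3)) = l - 3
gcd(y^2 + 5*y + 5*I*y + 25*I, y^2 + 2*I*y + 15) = y + 5*I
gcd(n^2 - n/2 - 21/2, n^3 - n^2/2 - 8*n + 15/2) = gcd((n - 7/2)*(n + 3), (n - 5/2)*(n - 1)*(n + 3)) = n + 3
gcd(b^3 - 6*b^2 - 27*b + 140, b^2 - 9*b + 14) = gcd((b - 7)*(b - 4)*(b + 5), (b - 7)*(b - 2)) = b - 7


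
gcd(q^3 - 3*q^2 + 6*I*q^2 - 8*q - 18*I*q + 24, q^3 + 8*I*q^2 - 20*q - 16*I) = q^2 + 6*I*q - 8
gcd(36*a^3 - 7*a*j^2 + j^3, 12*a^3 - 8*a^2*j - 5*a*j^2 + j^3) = 12*a^2 + 4*a*j - j^2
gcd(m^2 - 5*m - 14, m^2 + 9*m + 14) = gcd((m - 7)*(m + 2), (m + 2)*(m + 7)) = m + 2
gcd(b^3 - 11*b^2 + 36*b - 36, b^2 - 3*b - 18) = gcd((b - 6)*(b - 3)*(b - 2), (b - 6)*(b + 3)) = b - 6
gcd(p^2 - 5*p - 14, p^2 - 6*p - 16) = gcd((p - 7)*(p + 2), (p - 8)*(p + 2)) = p + 2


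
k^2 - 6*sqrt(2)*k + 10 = (k - 5*sqrt(2))*(k - sqrt(2))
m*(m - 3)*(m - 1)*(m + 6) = m^4 + 2*m^3 - 21*m^2 + 18*m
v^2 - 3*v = v*(v - 3)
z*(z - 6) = z^2 - 6*z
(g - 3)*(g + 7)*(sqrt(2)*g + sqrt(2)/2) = sqrt(2)*g^3 + 9*sqrt(2)*g^2/2 - 19*sqrt(2)*g - 21*sqrt(2)/2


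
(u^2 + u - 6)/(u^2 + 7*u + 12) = (u - 2)/(u + 4)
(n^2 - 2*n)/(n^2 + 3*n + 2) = n*(n - 2)/(n^2 + 3*n + 2)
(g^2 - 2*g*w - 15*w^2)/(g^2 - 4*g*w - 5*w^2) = (g + 3*w)/(g + w)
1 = 1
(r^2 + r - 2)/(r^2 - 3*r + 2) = (r + 2)/(r - 2)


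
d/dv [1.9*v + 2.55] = 1.90000000000000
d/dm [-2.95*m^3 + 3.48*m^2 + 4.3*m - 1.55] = -8.85*m^2 + 6.96*m + 4.3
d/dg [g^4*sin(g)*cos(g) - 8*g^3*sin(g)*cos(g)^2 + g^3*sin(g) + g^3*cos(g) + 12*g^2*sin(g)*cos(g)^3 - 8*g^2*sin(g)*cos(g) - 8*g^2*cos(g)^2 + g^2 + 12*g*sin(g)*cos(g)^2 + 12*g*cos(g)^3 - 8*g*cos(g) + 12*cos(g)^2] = g^4*cos(2*g) - g^3*sin(g) + 2*g^3*sin(2*g) - g^3*cos(g) - 6*g^3*cos(3*g) - 3*g^2*sin(g) + 8*g^2*sin(2*g) - 6*g^2*sin(3*g) + 3*g^2*cos(g) + 12*g^2*cos(2*g)^2 - 2*g^2*cos(2*g) - 6*g^2 - 28*g*sin(g) - 2*g*sin(2*g) + 3*g*sin(4*g) + 9*sqrt(2)*g*sin(g + pi/4) + 12*g*cos(g) - 8*g*cos(2*g) - 18*sqrt(2)*g*cos(g + pi/4) + 9*sqrt(2)*g*cos(3*g + pi/4) - 6*g + 12*sin(g) - 12*sin(2*g) - 6*sqrt(2)*sin(g + pi/4) + 3*sqrt(2)*sin(3*g + pi/4) + 4*cos(g) + 3*sqrt(2)*cos(g + pi/4)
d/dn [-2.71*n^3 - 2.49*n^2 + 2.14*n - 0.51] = -8.13*n^2 - 4.98*n + 2.14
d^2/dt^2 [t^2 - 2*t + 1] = 2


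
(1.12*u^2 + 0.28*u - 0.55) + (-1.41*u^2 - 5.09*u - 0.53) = -0.29*u^2 - 4.81*u - 1.08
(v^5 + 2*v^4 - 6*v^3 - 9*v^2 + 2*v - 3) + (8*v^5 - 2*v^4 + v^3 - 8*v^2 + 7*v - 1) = 9*v^5 - 5*v^3 - 17*v^2 + 9*v - 4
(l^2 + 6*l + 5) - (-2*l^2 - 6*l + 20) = 3*l^2 + 12*l - 15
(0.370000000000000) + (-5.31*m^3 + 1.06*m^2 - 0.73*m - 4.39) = -5.31*m^3 + 1.06*m^2 - 0.73*m - 4.02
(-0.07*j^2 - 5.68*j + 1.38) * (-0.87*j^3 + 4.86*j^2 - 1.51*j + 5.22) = 0.0609*j^5 + 4.6014*j^4 - 28.6997*j^3 + 14.9182*j^2 - 31.7334*j + 7.2036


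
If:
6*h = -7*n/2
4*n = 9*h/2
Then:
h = 0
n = 0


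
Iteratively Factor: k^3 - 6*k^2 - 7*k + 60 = (k + 3)*(k^2 - 9*k + 20) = (k - 5)*(k + 3)*(k - 4)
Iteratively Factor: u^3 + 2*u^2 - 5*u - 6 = (u + 1)*(u^2 + u - 6) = (u + 1)*(u + 3)*(u - 2)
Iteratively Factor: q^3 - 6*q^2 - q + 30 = (q + 2)*(q^2 - 8*q + 15) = (q - 3)*(q + 2)*(q - 5)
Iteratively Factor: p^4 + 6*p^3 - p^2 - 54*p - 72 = (p + 3)*(p^3 + 3*p^2 - 10*p - 24) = (p + 2)*(p + 3)*(p^2 + p - 12) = (p + 2)*(p + 3)*(p + 4)*(p - 3)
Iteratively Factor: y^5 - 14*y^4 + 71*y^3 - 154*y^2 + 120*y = (y - 4)*(y^4 - 10*y^3 + 31*y^2 - 30*y) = y*(y - 4)*(y^3 - 10*y^2 + 31*y - 30) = y*(y - 4)*(y - 3)*(y^2 - 7*y + 10) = y*(y - 5)*(y - 4)*(y - 3)*(y - 2)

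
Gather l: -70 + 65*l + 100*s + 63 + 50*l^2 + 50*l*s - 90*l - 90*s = 50*l^2 + l*(50*s - 25) + 10*s - 7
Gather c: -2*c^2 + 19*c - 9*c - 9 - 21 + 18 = -2*c^2 + 10*c - 12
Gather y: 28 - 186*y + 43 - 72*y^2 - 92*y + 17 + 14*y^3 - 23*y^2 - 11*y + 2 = 14*y^3 - 95*y^2 - 289*y + 90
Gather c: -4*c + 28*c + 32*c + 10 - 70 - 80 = 56*c - 140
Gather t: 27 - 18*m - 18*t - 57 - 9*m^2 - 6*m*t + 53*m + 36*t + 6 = -9*m^2 + 35*m + t*(18 - 6*m) - 24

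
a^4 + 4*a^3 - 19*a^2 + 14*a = a*(a - 2)*(a - 1)*(a + 7)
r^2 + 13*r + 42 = (r + 6)*(r + 7)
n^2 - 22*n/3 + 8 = (n - 6)*(n - 4/3)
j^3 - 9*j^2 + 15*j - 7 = (j - 7)*(j - 1)^2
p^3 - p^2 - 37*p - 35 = (p - 7)*(p + 1)*(p + 5)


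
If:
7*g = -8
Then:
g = -8/7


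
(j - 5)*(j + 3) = j^2 - 2*j - 15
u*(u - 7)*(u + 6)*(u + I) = u^4 - u^3 + I*u^3 - 42*u^2 - I*u^2 - 42*I*u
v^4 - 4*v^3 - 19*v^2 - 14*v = v*(v - 7)*(v + 1)*(v + 2)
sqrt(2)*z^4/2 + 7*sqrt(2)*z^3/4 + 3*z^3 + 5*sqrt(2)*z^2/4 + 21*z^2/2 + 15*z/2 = z*(z + 5/2)*(z + 3*sqrt(2))*(sqrt(2)*z/2 + sqrt(2)/2)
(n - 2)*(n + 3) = n^2 + n - 6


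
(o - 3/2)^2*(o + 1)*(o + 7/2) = o^4 + 3*o^3/2 - 31*o^2/4 - 3*o/8 + 63/8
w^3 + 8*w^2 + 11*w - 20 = (w - 1)*(w + 4)*(w + 5)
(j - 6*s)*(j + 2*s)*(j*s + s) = j^3*s - 4*j^2*s^2 + j^2*s - 12*j*s^3 - 4*j*s^2 - 12*s^3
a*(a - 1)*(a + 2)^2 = a^4 + 3*a^3 - 4*a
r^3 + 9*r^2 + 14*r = r*(r + 2)*(r + 7)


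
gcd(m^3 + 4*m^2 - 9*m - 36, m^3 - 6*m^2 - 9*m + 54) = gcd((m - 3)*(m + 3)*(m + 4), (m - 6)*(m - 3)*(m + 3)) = m^2 - 9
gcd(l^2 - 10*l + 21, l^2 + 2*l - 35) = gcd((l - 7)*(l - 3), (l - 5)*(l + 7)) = 1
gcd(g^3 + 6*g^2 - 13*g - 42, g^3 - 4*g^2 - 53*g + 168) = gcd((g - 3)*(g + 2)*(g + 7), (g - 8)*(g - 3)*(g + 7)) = g^2 + 4*g - 21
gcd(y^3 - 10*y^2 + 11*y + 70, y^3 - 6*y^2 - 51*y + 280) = y - 5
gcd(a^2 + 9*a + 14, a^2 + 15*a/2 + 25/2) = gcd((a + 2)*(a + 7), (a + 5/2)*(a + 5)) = 1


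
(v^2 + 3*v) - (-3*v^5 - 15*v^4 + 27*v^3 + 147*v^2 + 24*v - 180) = 3*v^5 + 15*v^4 - 27*v^3 - 146*v^2 - 21*v + 180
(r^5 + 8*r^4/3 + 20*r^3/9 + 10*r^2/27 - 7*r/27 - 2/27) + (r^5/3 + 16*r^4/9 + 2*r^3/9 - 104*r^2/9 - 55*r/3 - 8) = 4*r^5/3 + 40*r^4/9 + 22*r^3/9 - 302*r^2/27 - 502*r/27 - 218/27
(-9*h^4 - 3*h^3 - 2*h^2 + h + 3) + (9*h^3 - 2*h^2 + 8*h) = -9*h^4 + 6*h^3 - 4*h^2 + 9*h + 3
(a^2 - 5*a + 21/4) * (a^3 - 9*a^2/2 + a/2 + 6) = a^5 - 19*a^4/2 + 113*a^3/4 - 161*a^2/8 - 219*a/8 + 63/2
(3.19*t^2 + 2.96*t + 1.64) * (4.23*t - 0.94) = 13.4937*t^3 + 9.5222*t^2 + 4.1548*t - 1.5416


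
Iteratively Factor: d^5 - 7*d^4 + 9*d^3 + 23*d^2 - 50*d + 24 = (d + 2)*(d^4 - 9*d^3 + 27*d^2 - 31*d + 12) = (d - 3)*(d + 2)*(d^3 - 6*d^2 + 9*d - 4) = (d - 3)*(d - 1)*(d + 2)*(d^2 - 5*d + 4) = (d - 3)*(d - 1)^2*(d + 2)*(d - 4)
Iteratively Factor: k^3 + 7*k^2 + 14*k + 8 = (k + 1)*(k^2 + 6*k + 8) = (k + 1)*(k + 4)*(k + 2)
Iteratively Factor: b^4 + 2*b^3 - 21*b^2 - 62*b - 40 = (b - 5)*(b^3 + 7*b^2 + 14*b + 8) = (b - 5)*(b + 1)*(b^2 + 6*b + 8) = (b - 5)*(b + 1)*(b + 4)*(b + 2)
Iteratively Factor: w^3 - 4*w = (w - 2)*(w^2 + 2*w) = (w - 2)*(w + 2)*(w)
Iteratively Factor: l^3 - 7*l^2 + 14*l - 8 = (l - 4)*(l^2 - 3*l + 2) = (l - 4)*(l - 2)*(l - 1)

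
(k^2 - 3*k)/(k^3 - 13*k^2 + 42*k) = (k - 3)/(k^2 - 13*k + 42)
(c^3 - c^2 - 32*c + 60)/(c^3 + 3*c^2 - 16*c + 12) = (c - 5)/(c - 1)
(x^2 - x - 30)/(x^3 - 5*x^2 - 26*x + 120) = 1/(x - 4)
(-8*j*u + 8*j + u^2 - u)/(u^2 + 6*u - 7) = (-8*j + u)/(u + 7)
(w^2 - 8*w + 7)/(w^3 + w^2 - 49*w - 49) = (w - 1)/(w^2 + 8*w + 7)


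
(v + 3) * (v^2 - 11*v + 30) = v^3 - 8*v^2 - 3*v + 90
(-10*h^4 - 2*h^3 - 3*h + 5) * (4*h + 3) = -40*h^5 - 38*h^4 - 6*h^3 - 12*h^2 + 11*h + 15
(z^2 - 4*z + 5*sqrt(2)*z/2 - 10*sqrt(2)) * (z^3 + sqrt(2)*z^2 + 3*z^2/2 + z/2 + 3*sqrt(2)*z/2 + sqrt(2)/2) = z^5 - 5*z^4/2 + 7*sqrt(2)*z^4/2 - 35*sqrt(2)*z^3/4 - z^3/2 - 77*sqrt(2)*z^2/4 - 29*z^2/2 - 55*z/2 - 7*sqrt(2)*z - 10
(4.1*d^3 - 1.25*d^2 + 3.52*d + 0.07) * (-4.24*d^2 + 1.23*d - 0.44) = -17.384*d^5 + 10.343*d^4 - 18.2663*d^3 + 4.5828*d^2 - 1.4627*d - 0.0308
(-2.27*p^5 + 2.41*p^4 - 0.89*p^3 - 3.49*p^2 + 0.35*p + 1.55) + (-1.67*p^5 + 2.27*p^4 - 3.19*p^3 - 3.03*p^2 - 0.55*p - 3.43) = -3.94*p^5 + 4.68*p^4 - 4.08*p^3 - 6.52*p^2 - 0.2*p - 1.88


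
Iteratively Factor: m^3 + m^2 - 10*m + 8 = (m - 2)*(m^2 + 3*m - 4) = (m - 2)*(m - 1)*(m + 4)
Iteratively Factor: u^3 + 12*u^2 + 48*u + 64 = (u + 4)*(u^2 + 8*u + 16) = (u + 4)^2*(u + 4)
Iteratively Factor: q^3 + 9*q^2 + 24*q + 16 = (q + 4)*(q^2 + 5*q + 4) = (q + 4)^2*(q + 1)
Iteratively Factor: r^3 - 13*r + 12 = (r - 1)*(r^2 + r - 12) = (r - 1)*(r + 4)*(r - 3)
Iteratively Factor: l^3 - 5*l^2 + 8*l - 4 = (l - 1)*(l^2 - 4*l + 4) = (l - 2)*(l - 1)*(l - 2)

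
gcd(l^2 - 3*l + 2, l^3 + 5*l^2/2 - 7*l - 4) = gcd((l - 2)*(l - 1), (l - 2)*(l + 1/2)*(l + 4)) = l - 2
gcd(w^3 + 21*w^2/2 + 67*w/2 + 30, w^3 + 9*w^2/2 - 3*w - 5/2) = w + 5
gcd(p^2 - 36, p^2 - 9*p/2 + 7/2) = 1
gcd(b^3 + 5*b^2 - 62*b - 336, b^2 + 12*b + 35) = b + 7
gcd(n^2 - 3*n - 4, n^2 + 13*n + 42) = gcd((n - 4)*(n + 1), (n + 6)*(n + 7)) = 1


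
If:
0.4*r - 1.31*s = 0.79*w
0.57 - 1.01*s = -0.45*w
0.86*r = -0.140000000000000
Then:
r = -0.16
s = 0.30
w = -0.59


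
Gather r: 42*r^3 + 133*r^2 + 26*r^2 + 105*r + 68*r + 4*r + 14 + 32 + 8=42*r^3 + 159*r^2 + 177*r + 54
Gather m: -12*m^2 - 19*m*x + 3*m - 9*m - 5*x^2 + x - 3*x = -12*m^2 + m*(-19*x - 6) - 5*x^2 - 2*x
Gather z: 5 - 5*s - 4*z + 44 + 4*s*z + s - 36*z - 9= -4*s + z*(4*s - 40) + 40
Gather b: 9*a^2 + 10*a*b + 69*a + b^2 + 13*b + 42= 9*a^2 + 69*a + b^2 + b*(10*a + 13) + 42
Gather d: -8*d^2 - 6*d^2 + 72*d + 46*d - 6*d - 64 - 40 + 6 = -14*d^2 + 112*d - 98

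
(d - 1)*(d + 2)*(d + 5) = d^3 + 6*d^2 + 3*d - 10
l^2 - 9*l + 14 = (l - 7)*(l - 2)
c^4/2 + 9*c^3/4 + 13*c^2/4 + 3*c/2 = c*(c/2 + 1/2)*(c + 3/2)*(c + 2)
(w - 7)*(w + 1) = w^2 - 6*w - 7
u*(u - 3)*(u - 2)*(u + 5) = u^4 - 19*u^2 + 30*u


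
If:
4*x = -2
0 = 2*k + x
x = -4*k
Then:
No Solution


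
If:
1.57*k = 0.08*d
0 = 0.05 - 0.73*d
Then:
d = 0.07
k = 0.00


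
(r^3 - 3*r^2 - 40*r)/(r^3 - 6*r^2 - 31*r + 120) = r/(r - 3)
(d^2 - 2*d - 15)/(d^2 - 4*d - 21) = (d - 5)/(d - 7)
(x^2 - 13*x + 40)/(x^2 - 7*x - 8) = (x - 5)/(x + 1)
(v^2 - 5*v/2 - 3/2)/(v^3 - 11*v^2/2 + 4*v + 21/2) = (2*v + 1)/(2*v^2 - 5*v - 7)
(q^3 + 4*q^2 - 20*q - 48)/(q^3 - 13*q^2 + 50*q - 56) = (q^2 + 8*q + 12)/(q^2 - 9*q + 14)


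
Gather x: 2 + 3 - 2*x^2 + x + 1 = -2*x^2 + x + 6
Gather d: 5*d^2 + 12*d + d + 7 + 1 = 5*d^2 + 13*d + 8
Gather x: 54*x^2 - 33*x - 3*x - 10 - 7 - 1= 54*x^2 - 36*x - 18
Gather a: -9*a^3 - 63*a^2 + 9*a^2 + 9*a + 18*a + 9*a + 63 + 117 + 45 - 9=-9*a^3 - 54*a^2 + 36*a + 216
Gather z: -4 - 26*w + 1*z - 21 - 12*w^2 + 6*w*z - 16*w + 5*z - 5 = -12*w^2 - 42*w + z*(6*w + 6) - 30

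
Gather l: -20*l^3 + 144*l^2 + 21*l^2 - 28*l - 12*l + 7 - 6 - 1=-20*l^3 + 165*l^2 - 40*l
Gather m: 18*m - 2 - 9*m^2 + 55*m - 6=-9*m^2 + 73*m - 8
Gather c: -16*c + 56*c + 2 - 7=40*c - 5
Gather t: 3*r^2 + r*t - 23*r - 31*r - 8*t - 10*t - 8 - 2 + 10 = 3*r^2 - 54*r + t*(r - 18)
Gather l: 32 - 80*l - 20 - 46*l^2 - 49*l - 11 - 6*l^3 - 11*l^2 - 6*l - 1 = -6*l^3 - 57*l^2 - 135*l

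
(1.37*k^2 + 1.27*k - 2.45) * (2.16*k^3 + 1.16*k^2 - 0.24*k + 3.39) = 2.9592*k^5 + 4.3324*k^4 - 4.1476*k^3 + 1.4975*k^2 + 4.8933*k - 8.3055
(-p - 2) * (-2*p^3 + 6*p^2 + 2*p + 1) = 2*p^4 - 2*p^3 - 14*p^2 - 5*p - 2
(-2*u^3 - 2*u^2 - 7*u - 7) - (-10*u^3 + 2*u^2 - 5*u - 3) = 8*u^3 - 4*u^2 - 2*u - 4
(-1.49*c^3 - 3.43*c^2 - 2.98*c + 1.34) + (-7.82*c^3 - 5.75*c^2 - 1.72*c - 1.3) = -9.31*c^3 - 9.18*c^2 - 4.7*c + 0.04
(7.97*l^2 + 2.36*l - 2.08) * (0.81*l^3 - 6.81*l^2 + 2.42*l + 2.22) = 6.4557*l^5 - 52.3641*l^4 + 1.531*l^3 + 37.5694*l^2 + 0.2056*l - 4.6176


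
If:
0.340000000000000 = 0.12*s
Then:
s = 2.83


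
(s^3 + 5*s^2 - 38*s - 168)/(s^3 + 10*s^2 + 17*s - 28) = (s - 6)/(s - 1)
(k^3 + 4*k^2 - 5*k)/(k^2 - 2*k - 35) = k*(k - 1)/(k - 7)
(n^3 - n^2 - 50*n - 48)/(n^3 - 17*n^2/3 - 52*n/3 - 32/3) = 3*(n + 6)/(3*n + 4)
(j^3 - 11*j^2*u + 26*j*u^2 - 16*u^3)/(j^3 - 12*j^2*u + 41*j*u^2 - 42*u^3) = (j^2 - 9*j*u + 8*u^2)/(j^2 - 10*j*u + 21*u^2)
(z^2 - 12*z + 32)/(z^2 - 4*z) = (z - 8)/z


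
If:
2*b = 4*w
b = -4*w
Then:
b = 0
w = 0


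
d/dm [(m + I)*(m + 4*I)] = 2*m + 5*I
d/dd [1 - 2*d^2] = -4*d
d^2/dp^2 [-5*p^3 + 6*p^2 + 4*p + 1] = 12 - 30*p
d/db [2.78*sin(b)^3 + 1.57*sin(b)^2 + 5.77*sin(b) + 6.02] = (8.34*sin(b)^2 + 3.14*sin(b) + 5.77)*cos(b)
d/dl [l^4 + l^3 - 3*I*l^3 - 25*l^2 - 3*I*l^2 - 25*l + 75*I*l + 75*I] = 4*l^3 + l^2*(3 - 9*I) + l*(-50 - 6*I) - 25 + 75*I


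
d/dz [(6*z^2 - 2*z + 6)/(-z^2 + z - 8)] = 2*(2*z^2 - 42*z + 5)/(z^4 - 2*z^3 + 17*z^2 - 16*z + 64)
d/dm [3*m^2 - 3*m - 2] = 6*m - 3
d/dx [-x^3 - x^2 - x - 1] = -3*x^2 - 2*x - 1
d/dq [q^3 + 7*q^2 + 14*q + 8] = 3*q^2 + 14*q + 14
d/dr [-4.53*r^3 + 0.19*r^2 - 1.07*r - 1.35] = -13.59*r^2 + 0.38*r - 1.07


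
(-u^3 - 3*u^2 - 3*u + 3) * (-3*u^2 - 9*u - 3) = 3*u^5 + 18*u^4 + 39*u^3 + 27*u^2 - 18*u - 9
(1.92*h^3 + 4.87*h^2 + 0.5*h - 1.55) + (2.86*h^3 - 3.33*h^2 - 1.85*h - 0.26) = 4.78*h^3 + 1.54*h^2 - 1.35*h - 1.81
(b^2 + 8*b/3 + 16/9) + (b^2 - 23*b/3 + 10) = 2*b^2 - 5*b + 106/9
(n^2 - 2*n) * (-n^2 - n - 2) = -n^4 + n^3 + 4*n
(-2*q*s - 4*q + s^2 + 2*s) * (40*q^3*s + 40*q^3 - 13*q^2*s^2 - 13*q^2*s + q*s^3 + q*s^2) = -80*q^4*s^2 - 240*q^4*s - 160*q^4 + 66*q^3*s^3 + 198*q^3*s^2 + 132*q^3*s - 15*q^2*s^4 - 45*q^2*s^3 - 30*q^2*s^2 + q*s^5 + 3*q*s^4 + 2*q*s^3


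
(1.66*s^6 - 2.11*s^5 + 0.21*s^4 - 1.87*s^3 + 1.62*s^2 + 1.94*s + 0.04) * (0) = 0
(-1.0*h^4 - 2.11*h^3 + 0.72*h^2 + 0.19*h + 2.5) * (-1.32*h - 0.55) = 1.32*h^5 + 3.3352*h^4 + 0.2101*h^3 - 0.6468*h^2 - 3.4045*h - 1.375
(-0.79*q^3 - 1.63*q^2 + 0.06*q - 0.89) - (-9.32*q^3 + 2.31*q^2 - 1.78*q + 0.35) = 8.53*q^3 - 3.94*q^2 + 1.84*q - 1.24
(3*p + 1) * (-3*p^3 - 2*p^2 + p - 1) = -9*p^4 - 9*p^3 + p^2 - 2*p - 1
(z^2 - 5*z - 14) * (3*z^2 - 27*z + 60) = 3*z^4 - 42*z^3 + 153*z^2 + 78*z - 840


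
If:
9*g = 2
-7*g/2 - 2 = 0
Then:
No Solution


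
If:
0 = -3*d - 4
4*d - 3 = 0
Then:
No Solution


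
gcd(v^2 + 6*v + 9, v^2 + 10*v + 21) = v + 3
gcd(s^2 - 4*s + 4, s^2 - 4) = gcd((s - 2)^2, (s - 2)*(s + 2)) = s - 2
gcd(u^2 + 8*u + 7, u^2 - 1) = u + 1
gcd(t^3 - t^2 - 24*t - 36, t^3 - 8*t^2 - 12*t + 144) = t - 6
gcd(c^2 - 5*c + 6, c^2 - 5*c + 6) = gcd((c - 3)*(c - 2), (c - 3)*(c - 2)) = c^2 - 5*c + 6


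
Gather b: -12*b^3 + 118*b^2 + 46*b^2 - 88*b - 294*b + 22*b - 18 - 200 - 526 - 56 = -12*b^3 + 164*b^2 - 360*b - 800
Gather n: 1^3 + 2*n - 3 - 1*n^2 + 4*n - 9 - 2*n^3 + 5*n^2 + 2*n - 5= -2*n^3 + 4*n^2 + 8*n - 16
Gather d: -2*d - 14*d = -16*d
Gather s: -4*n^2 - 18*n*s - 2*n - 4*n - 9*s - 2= -4*n^2 - 6*n + s*(-18*n - 9) - 2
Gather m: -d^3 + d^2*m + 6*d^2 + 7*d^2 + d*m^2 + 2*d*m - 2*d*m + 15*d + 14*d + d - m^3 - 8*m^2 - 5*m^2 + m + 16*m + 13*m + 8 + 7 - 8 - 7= -d^3 + 13*d^2 + 30*d - m^3 + m^2*(d - 13) + m*(d^2 + 30)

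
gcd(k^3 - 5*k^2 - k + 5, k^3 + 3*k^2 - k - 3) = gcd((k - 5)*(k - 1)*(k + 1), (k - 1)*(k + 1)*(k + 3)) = k^2 - 1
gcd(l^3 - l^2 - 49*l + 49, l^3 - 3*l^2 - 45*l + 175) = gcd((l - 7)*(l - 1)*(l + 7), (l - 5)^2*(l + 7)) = l + 7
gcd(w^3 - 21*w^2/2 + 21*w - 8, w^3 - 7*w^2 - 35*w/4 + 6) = w^2 - 17*w/2 + 4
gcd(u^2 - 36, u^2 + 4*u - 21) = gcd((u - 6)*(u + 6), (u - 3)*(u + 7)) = 1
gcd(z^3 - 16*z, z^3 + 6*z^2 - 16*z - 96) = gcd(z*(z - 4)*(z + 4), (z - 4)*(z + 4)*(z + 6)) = z^2 - 16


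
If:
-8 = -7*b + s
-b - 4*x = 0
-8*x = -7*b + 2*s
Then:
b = 16/5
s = 72/5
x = -4/5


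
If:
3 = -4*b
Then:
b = -3/4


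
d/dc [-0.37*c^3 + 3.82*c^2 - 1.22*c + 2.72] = -1.11*c^2 + 7.64*c - 1.22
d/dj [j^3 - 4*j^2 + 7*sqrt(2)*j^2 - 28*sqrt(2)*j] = 3*j^2 - 8*j + 14*sqrt(2)*j - 28*sqrt(2)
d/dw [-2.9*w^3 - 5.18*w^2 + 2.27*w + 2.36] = -8.7*w^2 - 10.36*w + 2.27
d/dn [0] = 0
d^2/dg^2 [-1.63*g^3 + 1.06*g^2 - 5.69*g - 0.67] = 2.12 - 9.78*g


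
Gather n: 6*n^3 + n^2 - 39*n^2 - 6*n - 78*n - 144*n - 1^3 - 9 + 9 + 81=6*n^3 - 38*n^2 - 228*n + 80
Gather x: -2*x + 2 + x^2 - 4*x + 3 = x^2 - 6*x + 5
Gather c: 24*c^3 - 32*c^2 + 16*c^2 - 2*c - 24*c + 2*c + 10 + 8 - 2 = 24*c^3 - 16*c^2 - 24*c + 16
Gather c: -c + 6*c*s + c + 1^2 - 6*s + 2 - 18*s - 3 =6*c*s - 24*s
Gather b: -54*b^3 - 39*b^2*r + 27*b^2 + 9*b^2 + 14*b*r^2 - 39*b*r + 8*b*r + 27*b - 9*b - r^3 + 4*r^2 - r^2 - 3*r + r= -54*b^3 + b^2*(36 - 39*r) + b*(14*r^2 - 31*r + 18) - r^3 + 3*r^2 - 2*r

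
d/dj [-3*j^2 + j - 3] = 1 - 6*j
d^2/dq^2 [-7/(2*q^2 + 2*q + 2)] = 7*(q^2 + q - (2*q + 1)^2 + 1)/(q^2 + q + 1)^3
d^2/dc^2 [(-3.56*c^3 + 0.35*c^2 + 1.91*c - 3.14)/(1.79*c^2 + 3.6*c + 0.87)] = (-1.4210854715202e-14*c^5 + 2.8421709430404e-14*c^4 - 73.4583620000001*c^3 - 130.535094*c^2 - 155.419002*c - 83.043366)/(5.735339*c^6 + 34.60428*c^5 + 77.957901*c^4 + 80.29368*c^3 + 37.890153*c^2 + 8.17452*c + 0.658503)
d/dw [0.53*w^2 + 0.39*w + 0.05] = 1.06*w + 0.39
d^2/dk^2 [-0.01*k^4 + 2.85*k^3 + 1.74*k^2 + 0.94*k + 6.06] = -0.12*k^2 + 17.1*k + 3.48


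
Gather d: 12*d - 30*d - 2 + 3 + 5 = 6 - 18*d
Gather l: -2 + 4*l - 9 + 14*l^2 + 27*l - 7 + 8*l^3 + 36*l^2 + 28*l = 8*l^3 + 50*l^2 + 59*l - 18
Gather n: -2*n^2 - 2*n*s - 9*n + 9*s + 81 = -2*n^2 + n*(-2*s - 9) + 9*s + 81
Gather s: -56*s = -56*s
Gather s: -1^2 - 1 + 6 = 4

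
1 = 1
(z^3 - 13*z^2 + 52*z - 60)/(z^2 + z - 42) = (z^2 - 7*z + 10)/(z + 7)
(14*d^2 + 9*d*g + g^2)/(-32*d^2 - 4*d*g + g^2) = (-14*d^2 - 9*d*g - g^2)/(32*d^2 + 4*d*g - g^2)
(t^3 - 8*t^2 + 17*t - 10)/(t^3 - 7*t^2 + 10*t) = (t - 1)/t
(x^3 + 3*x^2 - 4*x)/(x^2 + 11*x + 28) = x*(x - 1)/(x + 7)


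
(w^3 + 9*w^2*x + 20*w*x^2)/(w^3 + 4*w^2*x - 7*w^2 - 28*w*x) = (w + 5*x)/(w - 7)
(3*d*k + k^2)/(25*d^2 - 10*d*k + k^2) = k*(3*d + k)/(25*d^2 - 10*d*k + k^2)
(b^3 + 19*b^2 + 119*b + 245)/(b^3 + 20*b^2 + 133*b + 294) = (b + 5)/(b + 6)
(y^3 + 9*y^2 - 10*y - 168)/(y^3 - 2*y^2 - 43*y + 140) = (y + 6)/(y - 5)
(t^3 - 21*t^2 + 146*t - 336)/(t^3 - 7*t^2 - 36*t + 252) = (t - 8)/(t + 6)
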